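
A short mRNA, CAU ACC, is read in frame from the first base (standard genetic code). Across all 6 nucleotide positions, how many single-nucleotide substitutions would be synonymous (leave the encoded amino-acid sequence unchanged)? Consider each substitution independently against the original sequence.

4

Codon 1 (CAU, His): 1 synonymous substitution.
Codon 2 (ACC, Thr): 3 synonymous substitutions.
Total: 1 + 3 = 4.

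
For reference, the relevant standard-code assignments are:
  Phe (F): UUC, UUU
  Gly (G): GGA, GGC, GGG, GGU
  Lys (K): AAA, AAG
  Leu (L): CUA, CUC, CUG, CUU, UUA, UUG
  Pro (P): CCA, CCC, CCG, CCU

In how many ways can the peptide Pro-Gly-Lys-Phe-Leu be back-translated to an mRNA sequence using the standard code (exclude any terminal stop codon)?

384

Pro: 4 codons.
Gly: 4 codons.
Lys: 2 codons.
Phe: 2 codons.
Leu: 6 codons.
4 × 4 × 2 × 2 × 6 = 384.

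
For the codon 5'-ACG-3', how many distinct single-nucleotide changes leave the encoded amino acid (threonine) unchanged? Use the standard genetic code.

Position 1: none → 0 synonymous.
Position 2: none → 0 synonymous.
Position 3: ACT, ACC, ACA → 3 synonymous.
Total: 0 + 0 + 3 = 3.

3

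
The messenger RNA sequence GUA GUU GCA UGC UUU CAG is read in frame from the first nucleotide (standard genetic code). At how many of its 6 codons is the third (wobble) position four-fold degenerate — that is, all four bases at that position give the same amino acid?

3

Codon 1 GUA (Val): third position 4-fold.
Codon 2 GUU (Val): third position 4-fold.
Codon 3 GCA (Ala): third position 4-fold.
Codon 4 UGC (Cys): third position 2-fold.
Codon 5 UUU (Phe): third position 2-fold.
Codon 6 CAG (Gln): third position 2-fold.
Four-fold degenerate third positions: 3.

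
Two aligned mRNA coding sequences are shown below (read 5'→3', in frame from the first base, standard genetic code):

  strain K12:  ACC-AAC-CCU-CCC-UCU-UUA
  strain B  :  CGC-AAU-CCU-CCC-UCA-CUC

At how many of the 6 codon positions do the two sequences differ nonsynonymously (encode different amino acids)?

1

Codon 1: ACC Thr / CGC Arg — nonsynonymous.
Codon 2: AAC Asn / AAU Asn — synonymous.
Codon 3: CCU Pro / CCU Pro — identical.
Codon 4: CCC Pro / CCC Pro — identical.
Codon 5: UCU Ser / UCA Ser — synonymous.
Codon 6: UUA Leu / CUC Leu — synonymous.
Nonsynonymous differences: 1.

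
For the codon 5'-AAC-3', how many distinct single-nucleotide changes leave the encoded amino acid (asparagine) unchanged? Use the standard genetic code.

Position 1: none → 0 synonymous.
Position 2: none → 0 synonymous.
Position 3: AAU → 1 synonymous.
Total: 0 + 0 + 1 = 1.

1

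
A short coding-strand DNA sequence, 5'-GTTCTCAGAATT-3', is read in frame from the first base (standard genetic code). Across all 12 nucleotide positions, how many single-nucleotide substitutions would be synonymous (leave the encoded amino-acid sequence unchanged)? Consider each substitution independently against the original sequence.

Codon 1 (GTT, Val): 3 synonymous substitutions.
Codon 2 (CTC, Leu): 3 synonymous substitutions.
Codon 3 (AGA, Arg): 2 synonymous substitutions.
Codon 4 (ATT, Ile): 2 synonymous substitutions.
Total: 3 + 3 + 2 + 2 = 10.

10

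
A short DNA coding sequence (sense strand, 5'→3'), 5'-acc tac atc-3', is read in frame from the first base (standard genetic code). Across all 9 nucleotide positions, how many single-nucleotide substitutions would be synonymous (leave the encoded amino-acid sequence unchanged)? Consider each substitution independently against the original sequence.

6

Codon 1 (ACC, Thr): 3 synonymous substitutions.
Codon 2 (TAC, Tyr): 1 synonymous substitution.
Codon 3 (ATC, Ile): 2 synonymous substitutions.
Total: 3 + 1 + 2 = 6.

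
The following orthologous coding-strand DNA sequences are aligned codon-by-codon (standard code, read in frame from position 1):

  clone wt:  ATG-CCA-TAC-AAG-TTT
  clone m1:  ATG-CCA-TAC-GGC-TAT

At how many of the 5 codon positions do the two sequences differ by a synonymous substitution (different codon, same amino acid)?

Codon 1: ATG Met / ATG Met — identical.
Codon 2: CCA Pro / CCA Pro — identical.
Codon 3: TAC Tyr / TAC Tyr — identical.
Codon 4: AAG Lys / GGC Gly — nonsynonymous.
Codon 5: TTT Phe / TAT Tyr — nonsynonymous.
Synonymous differences: 0.

0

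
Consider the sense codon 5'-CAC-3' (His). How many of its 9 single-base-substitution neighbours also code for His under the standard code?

1

Position 1: none → 0 synonymous.
Position 2: none → 0 synonymous.
Position 3: CAU → 1 synonymous.
Total: 0 + 0 + 1 = 1.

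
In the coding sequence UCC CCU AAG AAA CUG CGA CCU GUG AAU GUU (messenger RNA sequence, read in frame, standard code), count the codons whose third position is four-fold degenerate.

7

Codon 1 UCC (Ser): third position 4-fold.
Codon 2 CCU (Pro): third position 4-fold.
Codon 3 AAG (Lys): third position 2-fold.
Codon 4 AAA (Lys): third position 2-fold.
Codon 5 CUG (Leu): third position 4-fold.
Codon 6 CGA (Arg): third position 4-fold.
Codon 7 CCU (Pro): third position 4-fold.
Codon 8 GUG (Val): third position 4-fold.
Codon 9 AAU (Asn): third position 2-fold.
Codon 10 GUU (Val): third position 4-fold.
Four-fold degenerate third positions: 7.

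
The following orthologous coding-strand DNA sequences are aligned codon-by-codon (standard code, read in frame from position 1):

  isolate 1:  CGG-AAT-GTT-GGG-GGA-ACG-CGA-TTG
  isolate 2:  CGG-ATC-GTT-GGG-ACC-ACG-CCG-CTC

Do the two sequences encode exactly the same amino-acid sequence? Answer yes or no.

no

Codon 1: CGG Arg / CGG Arg — identical.
Codon 2: AAT Asn / ATC Ile — nonsynonymous.
Codon 3: GTT Val / GTT Val — identical.
Codon 4: GGG Gly / GGG Gly — identical.
Codon 5: GGA Gly / ACC Thr — nonsynonymous.
Codon 6: ACG Thr / ACG Thr — identical.
Codon 7: CGA Arg / CCG Pro — nonsynonymous.
Codon 8: TTG Leu / CTC Leu — synonymous.
Nonsynonymous differences: 3 → different protein.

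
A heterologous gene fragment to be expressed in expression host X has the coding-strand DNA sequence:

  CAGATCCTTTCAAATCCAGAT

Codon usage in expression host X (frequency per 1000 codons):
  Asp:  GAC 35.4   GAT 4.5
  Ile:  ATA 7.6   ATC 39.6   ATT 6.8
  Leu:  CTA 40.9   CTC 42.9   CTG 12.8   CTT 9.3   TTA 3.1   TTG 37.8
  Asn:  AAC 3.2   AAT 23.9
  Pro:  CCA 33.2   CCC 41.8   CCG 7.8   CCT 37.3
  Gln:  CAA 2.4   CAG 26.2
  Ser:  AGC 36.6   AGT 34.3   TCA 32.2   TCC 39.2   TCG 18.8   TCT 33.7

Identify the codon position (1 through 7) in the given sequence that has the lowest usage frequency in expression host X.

Codon 1 CAG (Gln): 26.2 per 1000.
Codon 2 ATC (Ile): 39.6 per 1000.
Codon 3 CTT (Leu): 9.3 per 1000.
Codon 4 TCA (Ser): 32.2 per 1000.
Codon 5 AAT (Asn): 23.9 per 1000.
Codon 6 CCA (Pro): 33.2 per 1000.
Codon 7 GAT (Asp): 4.5 per 1000.
Lowest frequency is 4.5 at codon 7.

7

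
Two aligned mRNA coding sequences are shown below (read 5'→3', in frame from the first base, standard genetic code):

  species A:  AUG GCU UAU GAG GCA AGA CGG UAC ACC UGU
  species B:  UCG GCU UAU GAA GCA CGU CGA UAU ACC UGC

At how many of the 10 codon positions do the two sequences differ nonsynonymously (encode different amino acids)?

Codon 1: AUG Met / UCG Ser — nonsynonymous.
Codon 2: GCU Ala / GCU Ala — identical.
Codon 3: UAU Tyr / UAU Tyr — identical.
Codon 4: GAG Glu / GAA Glu — synonymous.
Codon 5: GCA Ala / GCA Ala — identical.
Codon 6: AGA Arg / CGU Arg — synonymous.
Codon 7: CGG Arg / CGA Arg — synonymous.
Codon 8: UAC Tyr / UAU Tyr — synonymous.
Codon 9: ACC Thr / ACC Thr — identical.
Codon 10: UGU Cys / UGC Cys — synonymous.
Nonsynonymous differences: 1.

1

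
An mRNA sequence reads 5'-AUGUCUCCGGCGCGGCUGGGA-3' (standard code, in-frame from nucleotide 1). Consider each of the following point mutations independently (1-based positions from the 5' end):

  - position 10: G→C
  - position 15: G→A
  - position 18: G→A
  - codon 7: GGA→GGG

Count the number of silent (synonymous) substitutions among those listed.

3

Codon 4: GCG (Ala) → CCG (Pro) — missense.
Codon 5: CGG (Arg) → CGA (Arg) — synonymous.
Codon 6: CUG (Leu) → CUA (Leu) — synonymous.
Codon 7: GGA (Gly) → GGG (Gly) — synonymous.
Synonymous: 3 of 4.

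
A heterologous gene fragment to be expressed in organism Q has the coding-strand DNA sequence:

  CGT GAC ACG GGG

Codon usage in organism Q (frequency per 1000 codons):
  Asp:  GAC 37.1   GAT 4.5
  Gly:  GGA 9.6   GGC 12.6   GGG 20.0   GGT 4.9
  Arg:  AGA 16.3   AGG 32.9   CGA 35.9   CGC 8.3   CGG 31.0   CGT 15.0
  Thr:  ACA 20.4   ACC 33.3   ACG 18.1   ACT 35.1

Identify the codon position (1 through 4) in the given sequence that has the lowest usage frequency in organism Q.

Codon 1 CGT (Arg): 15.0 per 1000.
Codon 2 GAC (Asp): 37.1 per 1000.
Codon 3 ACG (Thr): 18.1 per 1000.
Codon 4 GGG (Gly): 20.0 per 1000.
Lowest frequency is 15.0 at codon 1.

1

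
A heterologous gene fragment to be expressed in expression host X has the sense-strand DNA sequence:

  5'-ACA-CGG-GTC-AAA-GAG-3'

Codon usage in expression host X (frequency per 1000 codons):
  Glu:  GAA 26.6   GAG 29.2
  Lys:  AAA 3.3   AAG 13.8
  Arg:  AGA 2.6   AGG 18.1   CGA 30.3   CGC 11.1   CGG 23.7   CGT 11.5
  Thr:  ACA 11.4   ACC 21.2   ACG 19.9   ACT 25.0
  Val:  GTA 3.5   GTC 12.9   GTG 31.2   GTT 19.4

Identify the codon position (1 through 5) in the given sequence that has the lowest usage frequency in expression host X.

Codon 1 ACA (Thr): 11.4 per 1000.
Codon 2 CGG (Arg): 23.7 per 1000.
Codon 3 GTC (Val): 12.9 per 1000.
Codon 4 AAA (Lys): 3.3 per 1000.
Codon 5 GAG (Glu): 29.2 per 1000.
Lowest frequency is 3.3 at codon 4.

4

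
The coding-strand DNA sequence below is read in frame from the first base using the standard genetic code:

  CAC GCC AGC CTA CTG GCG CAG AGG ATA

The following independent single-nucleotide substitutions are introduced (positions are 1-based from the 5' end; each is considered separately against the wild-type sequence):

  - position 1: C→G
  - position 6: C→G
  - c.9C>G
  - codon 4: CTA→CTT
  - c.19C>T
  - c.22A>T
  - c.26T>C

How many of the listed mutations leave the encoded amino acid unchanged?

2

Codon 1: CAC (His) → GAC (Asp) — missense.
Codon 2: GCC (Ala) → GCG (Ala) — synonymous.
Codon 3: AGC (Ser) → AGG (Arg) — missense.
Codon 4: CTA (Leu) → CTT (Leu) — synonymous.
Codon 7: CAG (Gln) → TAG (Stop) — nonsense.
Codon 8: AGG (Arg) → TGG (Trp) — missense.
Codon 9: ATA (Ile) → ACA (Thr) — missense.
Synonymous: 2 of 7.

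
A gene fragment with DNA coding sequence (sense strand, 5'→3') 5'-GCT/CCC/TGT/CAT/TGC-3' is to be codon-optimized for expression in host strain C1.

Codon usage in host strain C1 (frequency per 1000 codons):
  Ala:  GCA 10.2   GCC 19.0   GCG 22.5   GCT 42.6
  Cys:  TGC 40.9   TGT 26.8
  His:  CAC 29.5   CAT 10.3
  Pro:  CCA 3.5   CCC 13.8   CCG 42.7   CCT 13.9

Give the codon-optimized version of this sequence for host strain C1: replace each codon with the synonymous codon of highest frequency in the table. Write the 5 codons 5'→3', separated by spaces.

GCT CCG TGC CAC TGC

Codon 1 (Ala): best is GCT at 42.6.
Codon 2 (Pro): best is CCG at 42.7.
Codon 3 (Cys): best is TGC at 40.9.
Codon 4 (His): best is CAC at 29.5.
Codon 5 (Cys): best is TGC at 40.9.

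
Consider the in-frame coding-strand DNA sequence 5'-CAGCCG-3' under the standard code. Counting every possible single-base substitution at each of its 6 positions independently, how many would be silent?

Codon 1 (CAG, Gln): 1 synonymous substitution.
Codon 2 (CCG, Pro): 3 synonymous substitutions.
Total: 1 + 3 = 4.

4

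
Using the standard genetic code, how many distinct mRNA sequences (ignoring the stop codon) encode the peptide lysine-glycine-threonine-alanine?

Lys: 2 codons.
Gly: 4 codons.
Thr: 4 codons.
Ala: 4 codons.
2 × 4 × 4 × 4 = 128.

128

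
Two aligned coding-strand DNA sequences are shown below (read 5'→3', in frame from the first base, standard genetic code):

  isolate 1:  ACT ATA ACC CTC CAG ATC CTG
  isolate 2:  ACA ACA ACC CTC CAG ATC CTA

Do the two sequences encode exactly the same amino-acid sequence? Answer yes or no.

Codon 1: ACT Thr / ACA Thr — synonymous.
Codon 2: ATA Ile / ACA Thr — nonsynonymous.
Codon 3: ACC Thr / ACC Thr — identical.
Codon 4: CTC Leu / CTC Leu — identical.
Codon 5: CAG Gln / CAG Gln — identical.
Codon 6: ATC Ile / ATC Ile — identical.
Codon 7: CTG Leu / CTA Leu — synonymous.
Nonsynonymous differences: 1 → different protein.

no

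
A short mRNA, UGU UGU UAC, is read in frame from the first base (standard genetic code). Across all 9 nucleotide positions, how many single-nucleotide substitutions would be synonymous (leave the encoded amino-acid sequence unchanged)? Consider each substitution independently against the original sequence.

Codon 1 (UGU, Cys): 1 synonymous substitution.
Codon 2 (UGU, Cys): 1 synonymous substitution.
Codon 3 (UAC, Tyr): 1 synonymous substitution.
Total: 1 + 1 + 1 = 3.

3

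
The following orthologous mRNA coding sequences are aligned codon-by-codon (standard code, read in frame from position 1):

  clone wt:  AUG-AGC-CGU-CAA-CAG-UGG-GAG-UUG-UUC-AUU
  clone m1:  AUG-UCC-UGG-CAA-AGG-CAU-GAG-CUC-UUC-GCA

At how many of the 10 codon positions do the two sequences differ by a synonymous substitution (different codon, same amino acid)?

Codon 1: AUG Met / AUG Met — identical.
Codon 2: AGC Ser / UCC Ser — synonymous.
Codon 3: CGU Arg / UGG Trp — nonsynonymous.
Codon 4: CAA Gln / CAA Gln — identical.
Codon 5: CAG Gln / AGG Arg — nonsynonymous.
Codon 6: UGG Trp / CAU His — nonsynonymous.
Codon 7: GAG Glu / GAG Glu — identical.
Codon 8: UUG Leu / CUC Leu — synonymous.
Codon 9: UUC Phe / UUC Phe — identical.
Codon 10: AUU Ile / GCA Ala — nonsynonymous.
Synonymous differences: 2.

2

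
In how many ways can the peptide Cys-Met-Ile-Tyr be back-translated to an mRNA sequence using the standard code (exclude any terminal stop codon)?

12

Cys: 2 codons.
Met: 1 codon.
Ile: 3 codons.
Tyr: 2 codons.
2 × 1 × 3 × 2 = 12.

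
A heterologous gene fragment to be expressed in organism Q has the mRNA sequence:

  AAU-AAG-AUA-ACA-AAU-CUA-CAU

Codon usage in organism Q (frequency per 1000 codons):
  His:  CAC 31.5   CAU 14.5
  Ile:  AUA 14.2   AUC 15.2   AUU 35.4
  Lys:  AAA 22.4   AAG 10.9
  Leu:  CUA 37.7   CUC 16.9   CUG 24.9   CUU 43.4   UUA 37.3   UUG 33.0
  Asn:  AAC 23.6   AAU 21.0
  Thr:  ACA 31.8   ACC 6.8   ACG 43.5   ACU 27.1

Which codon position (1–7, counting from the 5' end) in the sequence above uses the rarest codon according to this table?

Codon 1 AAU (Asn): 21.0 per 1000.
Codon 2 AAG (Lys): 10.9 per 1000.
Codon 3 AUA (Ile): 14.2 per 1000.
Codon 4 ACA (Thr): 31.8 per 1000.
Codon 5 AAU (Asn): 21.0 per 1000.
Codon 6 CUA (Leu): 37.7 per 1000.
Codon 7 CAU (His): 14.5 per 1000.
Lowest frequency is 10.9 at codon 2.

2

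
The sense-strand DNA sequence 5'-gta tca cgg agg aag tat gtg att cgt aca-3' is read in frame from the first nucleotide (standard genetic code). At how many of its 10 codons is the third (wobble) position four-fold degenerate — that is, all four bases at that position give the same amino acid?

Codon 1 GTA (Val): third position 4-fold.
Codon 2 TCA (Ser): third position 4-fold.
Codon 3 CGG (Arg): third position 4-fold.
Codon 4 AGG (Arg): third position 2-fold.
Codon 5 AAG (Lys): third position 2-fold.
Codon 6 TAT (Tyr): third position 2-fold.
Codon 7 GTG (Val): third position 4-fold.
Codon 8 ATT (Ile): third position 3-fold.
Codon 9 CGT (Arg): third position 4-fold.
Codon 10 ACA (Thr): third position 4-fold.
Four-fold degenerate third positions: 6.

6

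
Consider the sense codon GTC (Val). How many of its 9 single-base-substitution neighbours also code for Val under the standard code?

3

Position 1: none → 0 synonymous.
Position 2: none → 0 synonymous.
Position 3: GTT, GTA, GTG → 3 synonymous.
Total: 0 + 0 + 3 = 3.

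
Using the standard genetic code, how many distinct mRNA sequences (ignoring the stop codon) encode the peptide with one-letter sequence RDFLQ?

288

Arg: 6 codons.
Asp: 2 codons.
Phe: 2 codons.
Leu: 6 codons.
Gln: 2 codons.
6 × 2 × 2 × 6 × 2 = 288.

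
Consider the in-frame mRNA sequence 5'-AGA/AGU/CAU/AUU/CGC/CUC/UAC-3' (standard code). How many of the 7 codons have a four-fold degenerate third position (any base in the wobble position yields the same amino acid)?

Codon 1 AGA (Arg): third position 2-fold.
Codon 2 AGU (Ser): third position 2-fold.
Codon 3 CAU (His): third position 2-fold.
Codon 4 AUU (Ile): third position 3-fold.
Codon 5 CGC (Arg): third position 4-fold.
Codon 6 CUC (Leu): third position 4-fold.
Codon 7 UAC (Tyr): third position 2-fold.
Four-fold degenerate third positions: 2.

2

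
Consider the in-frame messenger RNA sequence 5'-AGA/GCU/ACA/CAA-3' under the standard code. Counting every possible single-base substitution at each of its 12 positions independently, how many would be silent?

Codon 1 (AGA, Arg): 2 synonymous substitutions.
Codon 2 (GCU, Ala): 3 synonymous substitutions.
Codon 3 (ACA, Thr): 3 synonymous substitutions.
Codon 4 (CAA, Gln): 1 synonymous substitution.
Total: 2 + 3 + 3 + 1 = 9.

9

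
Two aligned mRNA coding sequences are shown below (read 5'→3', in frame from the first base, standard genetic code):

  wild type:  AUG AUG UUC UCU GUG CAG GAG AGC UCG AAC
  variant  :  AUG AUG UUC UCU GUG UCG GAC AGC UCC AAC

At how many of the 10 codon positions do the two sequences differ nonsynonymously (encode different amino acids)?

2

Codon 1: AUG Met / AUG Met — identical.
Codon 2: AUG Met / AUG Met — identical.
Codon 3: UUC Phe / UUC Phe — identical.
Codon 4: UCU Ser / UCU Ser — identical.
Codon 5: GUG Val / GUG Val — identical.
Codon 6: CAG Gln / UCG Ser — nonsynonymous.
Codon 7: GAG Glu / GAC Asp — nonsynonymous.
Codon 8: AGC Ser / AGC Ser — identical.
Codon 9: UCG Ser / UCC Ser — synonymous.
Codon 10: AAC Asn / AAC Asn — identical.
Nonsynonymous differences: 2.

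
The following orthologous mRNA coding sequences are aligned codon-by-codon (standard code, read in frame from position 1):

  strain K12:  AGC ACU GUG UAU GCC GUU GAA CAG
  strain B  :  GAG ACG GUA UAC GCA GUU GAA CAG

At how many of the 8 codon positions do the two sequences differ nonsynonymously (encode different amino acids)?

1

Codon 1: AGC Ser / GAG Glu — nonsynonymous.
Codon 2: ACU Thr / ACG Thr — synonymous.
Codon 3: GUG Val / GUA Val — synonymous.
Codon 4: UAU Tyr / UAC Tyr — synonymous.
Codon 5: GCC Ala / GCA Ala — synonymous.
Codon 6: GUU Val / GUU Val — identical.
Codon 7: GAA Glu / GAA Glu — identical.
Codon 8: CAG Gln / CAG Gln — identical.
Nonsynonymous differences: 1.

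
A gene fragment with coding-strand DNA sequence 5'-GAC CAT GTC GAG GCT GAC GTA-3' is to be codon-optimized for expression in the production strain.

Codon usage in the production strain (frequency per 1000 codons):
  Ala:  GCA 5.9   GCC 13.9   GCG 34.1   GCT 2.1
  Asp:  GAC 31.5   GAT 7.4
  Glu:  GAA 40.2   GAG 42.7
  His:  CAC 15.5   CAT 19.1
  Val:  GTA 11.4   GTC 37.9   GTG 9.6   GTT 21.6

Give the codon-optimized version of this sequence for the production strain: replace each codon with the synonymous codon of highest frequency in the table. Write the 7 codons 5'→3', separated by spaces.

Codon 1 (Asp): best is GAC at 31.5.
Codon 2 (His): best is CAT at 19.1.
Codon 3 (Val): best is GTC at 37.9.
Codon 4 (Glu): best is GAG at 42.7.
Codon 5 (Ala): best is GCG at 34.1.
Codon 6 (Asp): best is GAC at 31.5.
Codon 7 (Val): best is GTC at 37.9.

GAC CAT GTC GAG GCG GAC GTC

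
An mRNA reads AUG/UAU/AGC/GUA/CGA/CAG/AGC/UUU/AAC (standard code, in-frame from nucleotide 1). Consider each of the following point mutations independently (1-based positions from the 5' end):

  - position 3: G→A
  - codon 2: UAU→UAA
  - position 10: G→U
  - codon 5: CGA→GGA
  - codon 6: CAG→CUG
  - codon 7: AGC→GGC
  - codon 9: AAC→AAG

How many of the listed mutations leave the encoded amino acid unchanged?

Codon 1: AUG (Met) → AUA (Ile) — missense.
Codon 2: UAU (Tyr) → UAA (Stop) — nonsense.
Codon 4: GUA (Val) → UUA (Leu) — missense.
Codon 5: CGA (Arg) → GGA (Gly) — missense.
Codon 6: CAG (Gln) → CUG (Leu) — missense.
Codon 7: AGC (Ser) → GGC (Gly) — missense.
Codon 9: AAC (Asn) → AAG (Lys) — missense.
Synonymous: 0 of 7.

0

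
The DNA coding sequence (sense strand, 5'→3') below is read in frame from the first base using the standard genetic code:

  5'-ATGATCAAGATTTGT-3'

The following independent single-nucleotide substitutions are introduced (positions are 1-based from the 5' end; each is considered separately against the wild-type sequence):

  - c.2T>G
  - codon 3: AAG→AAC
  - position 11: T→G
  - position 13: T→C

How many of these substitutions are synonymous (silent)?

0

Codon 1: ATG (Met) → AGG (Arg) — missense.
Codon 3: AAG (Lys) → AAC (Asn) — missense.
Codon 4: ATT (Ile) → AGT (Ser) — missense.
Codon 5: TGT (Cys) → CGT (Arg) — missense.
Synonymous: 0 of 4.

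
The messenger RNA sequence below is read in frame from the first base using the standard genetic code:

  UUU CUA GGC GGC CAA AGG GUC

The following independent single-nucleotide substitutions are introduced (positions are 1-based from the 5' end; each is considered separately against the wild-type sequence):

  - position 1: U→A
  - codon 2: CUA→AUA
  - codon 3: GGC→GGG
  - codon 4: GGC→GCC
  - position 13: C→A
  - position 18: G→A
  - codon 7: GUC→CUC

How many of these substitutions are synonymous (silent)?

Codon 1: UUU (Phe) → AUU (Ile) — missense.
Codon 2: CUA (Leu) → AUA (Ile) — missense.
Codon 3: GGC (Gly) → GGG (Gly) — synonymous.
Codon 4: GGC (Gly) → GCC (Ala) — missense.
Codon 5: CAA (Gln) → AAA (Lys) — missense.
Codon 6: AGG (Arg) → AGA (Arg) — synonymous.
Codon 7: GUC (Val) → CUC (Leu) — missense.
Synonymous: 2 of 7.

2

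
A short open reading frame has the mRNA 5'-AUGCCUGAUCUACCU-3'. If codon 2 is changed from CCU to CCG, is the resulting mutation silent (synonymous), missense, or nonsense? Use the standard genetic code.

Position 6 falls in codon 2: CCU → Pro.
After the substitution the codon is CCG → Pro.
Both encode Pro, so the change is synonymous.

silent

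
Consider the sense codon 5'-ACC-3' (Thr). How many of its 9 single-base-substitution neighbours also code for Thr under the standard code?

3

Position 1: none → 0 synonymous.
Position 2: none → 0 synonymous.
Position 3: ACU, ACA, ACG → 3 synonymous.
Total: 0 + 0 + 3 = 3.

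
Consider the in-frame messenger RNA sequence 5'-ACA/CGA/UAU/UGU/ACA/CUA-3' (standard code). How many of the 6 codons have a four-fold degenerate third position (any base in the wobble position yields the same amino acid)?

Codon 1 ACA (Thr): third position 4-fold.
Codon 2 CGA (Arg): third position 4-fold.
Codon 3 UAU (Tyr): third position 2-fold.
Codon 4 UGU (Cys): third position 2-fold.
Codon 5 ACA (Thr): third position 4-fold.
Codon 6 CUA (Leu): third position 4-fold.
Four-fold degenerate third positions: 4.

4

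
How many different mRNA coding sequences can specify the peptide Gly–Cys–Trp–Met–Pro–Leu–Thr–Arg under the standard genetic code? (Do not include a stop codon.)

4608

Gly: 4 codons.
Cys: 2 codons.
Trp: 1 codon.
Met: 1 codon.
Pro: 4 codons.
Leu: 6 codons.
Thr: 4 codons.
Arg: 6 codons.
4 × 2 × 1 × 1 × 4 × 6 × 4 × 6 = 4608.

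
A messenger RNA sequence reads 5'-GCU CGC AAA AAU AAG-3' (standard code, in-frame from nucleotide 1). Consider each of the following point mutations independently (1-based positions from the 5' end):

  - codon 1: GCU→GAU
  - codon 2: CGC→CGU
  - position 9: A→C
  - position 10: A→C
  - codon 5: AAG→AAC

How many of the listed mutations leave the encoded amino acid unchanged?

Codon 1: GCU (Ala) → GAU (Asp) — missense.
Codon 2: CGC (Arg) → CGU (Arg) — synonymous.
Codon 3: AAA (Lys) → AAC (Asn) — missense.
Codon 4: AAU (Asn) → CAU (His) — missense.
Codon 5: AAG (Lys) → AAC (Asn) — missense.
Synonymous: 1 of 5.

1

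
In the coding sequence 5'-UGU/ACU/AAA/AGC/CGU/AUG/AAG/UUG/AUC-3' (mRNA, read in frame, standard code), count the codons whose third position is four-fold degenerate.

2

Codon 1 UGU (Cys): third position 2-fold.
Codon 2 ACU (Thr): third position 4-fold.
Codon 3 AAA (Lys): third position 2-fold.
Codon 4 AGC (Ser): third position 2-fold.
Codon 5 CGU (Arg): third position 4-fold.
Codon 6 AUG (Met): third position 1-fold.
Codon 7 AAG (Lys): third position 2-fold.
Codon 8 UUG (Leu): third position 2-fold.
Codon 9 AUC (Ile): third position 3-fold.
Four-fold degenerate third positions: 2.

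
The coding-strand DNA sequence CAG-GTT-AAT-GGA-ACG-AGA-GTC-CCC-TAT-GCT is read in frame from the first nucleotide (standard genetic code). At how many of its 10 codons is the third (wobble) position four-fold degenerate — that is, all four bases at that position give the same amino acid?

Codon 1 CAG (Gln): third position 2-fold.
Codon 2 GTT (Val): third position 4-fold.
Codon 3 AAT (Asn): third position 2-fold.
Codon 4 GGA (Gly): third position 4-fold.
Codon 5 ACG (Thr): third position 4-fold.
Codon 6 AGA (Arg): third position 2-fold.
Codon 7 GTC (Val): third position 4-fold.
Codon 8 CCC (Pro): third position 4-fold.
Codon 9 TAT (Tyr): third position 2-fold.
Codon 10 GCT (Ala): third position 4-fold.
Four-fold degenerate third positions: 6.

6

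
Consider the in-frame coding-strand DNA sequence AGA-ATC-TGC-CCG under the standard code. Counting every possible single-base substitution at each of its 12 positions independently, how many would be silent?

Codon 1 (AGA, Arg): 2 synonymous substitutions.
Codon 2 (ATC, Ile): 2 synonymous substitutions.
Codon 3 (TGC, Cys): 1 synonymous substitution.
Codon 4 (CCG, Pro): 3 synonymous substitutions.
Total: 2 + 2 + 1 + 3 = 8.

8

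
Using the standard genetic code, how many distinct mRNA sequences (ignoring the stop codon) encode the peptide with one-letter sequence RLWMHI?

216

Arg: 6 codons.
Leu: 6 codons.
Trp: 1 codon.
Met: 1 codon.
His: 2 codons.
Ile: 3 codons.
6 × 6 × 1 × 1 × 2 × 3 = 216.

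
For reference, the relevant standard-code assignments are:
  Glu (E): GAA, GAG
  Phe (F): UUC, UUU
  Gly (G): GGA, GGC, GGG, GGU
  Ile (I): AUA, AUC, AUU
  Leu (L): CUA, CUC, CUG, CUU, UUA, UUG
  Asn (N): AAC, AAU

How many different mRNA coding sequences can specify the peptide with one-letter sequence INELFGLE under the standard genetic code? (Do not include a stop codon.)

6912

Ile: 3 codons.
Asn: 2 codons.
Glu: 2 codons.
Leu: 6 codons.
Phe: 2 codons.
Gly: 4 codons.
Leu: 6 codons.
Glu: 2 codons.
3 × 2 × 2 × 6 × 2 × 4 × 6 × 2 = 6912.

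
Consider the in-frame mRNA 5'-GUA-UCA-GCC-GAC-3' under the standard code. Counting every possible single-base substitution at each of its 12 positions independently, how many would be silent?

Codon 1 (GUA, Val): 3 synonymous substitutions.
Codon 2 (UCA, Ser): 3 synonymous substitutions.
Codon 3 (GCC, Ala): 3 synonymous substitutions.
Codon 4 (GAC, Asp): 1 synonymous substitution.
Total: 3 + 3 + 3 + 1 = 10.

10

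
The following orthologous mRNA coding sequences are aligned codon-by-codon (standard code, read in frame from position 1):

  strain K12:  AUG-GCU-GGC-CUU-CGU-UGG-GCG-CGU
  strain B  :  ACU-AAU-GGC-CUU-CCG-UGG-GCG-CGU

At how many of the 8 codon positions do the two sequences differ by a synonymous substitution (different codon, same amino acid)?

0

Codon 1: AUG Met / ACU Thr — nonsynonymous.
Codon 2: GCU Ala / AAU Asn — nonsynonymous.
Codon 3: GGC Gly / GGC Gly — identical.
Codon 4: CUU Leu / CUU Leu — identical.
Codon 5: CGU Arg / CCG Pro — nonsynonymous.
Codon 6: UGG Trp / UGG Trp — identical.
Codon 7: GCG Ala / GCG Ala — identical.
Codon 8: CGU Arg / CGU Arg — identical.
Synonymous differences: 0.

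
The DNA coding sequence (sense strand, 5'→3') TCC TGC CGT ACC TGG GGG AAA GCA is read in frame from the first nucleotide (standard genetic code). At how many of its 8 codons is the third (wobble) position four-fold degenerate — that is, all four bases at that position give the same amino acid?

Codon 1 TCC (Ser): third position 4-fold.
Codon 2 TGC (Cys): third position 2-fold.
Codon 3 CGT (Arg): third position 4-fold.
Codon 4 ACC (Thr): third position 4-fold.
Codon 5 TGG (Trp): third position 1-fold.
Codon 6 GGG (Gly): third position 4-fold.
Codon 7 AAA (Lys): third position 2-fold.
Codon 8 GCA (Ala): third position 4-fold.
Four-fold degenerate third positions: 5.

5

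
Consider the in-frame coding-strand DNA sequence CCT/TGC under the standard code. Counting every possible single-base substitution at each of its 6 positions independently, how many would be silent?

4

Codon 1 (CCT, Pro): 3 synonymous substitutions.
Codon 2 (TGC, Cys): 1 synonymous substitution.
Total: 3 + 1 = 4.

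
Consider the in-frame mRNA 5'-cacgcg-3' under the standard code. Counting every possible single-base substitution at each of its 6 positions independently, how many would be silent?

Codon 1 (CAC, His): 1 synonymous substitution.
Codon 2 (GCG, Ala): 3 synonymous substitutions.
Total: 1 + 3 = 4.

4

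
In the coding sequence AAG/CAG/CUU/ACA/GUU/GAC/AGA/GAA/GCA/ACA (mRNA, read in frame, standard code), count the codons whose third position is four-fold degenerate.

5

Codon 1 AAG (Lys): third position 2-fold.
Codon 2 CAG (Gln): third position 2-fold.
Codon 3 CUU (Leu): third position 4-fold.
Codon 4 ACA (Thr): third position 4-fold.
Codon 5 GUU (Val): third position 4-fold.
Codon 6 GAC (Asp): third position 2-fold.
Codon 7 AGA (Arg): third position 2-fold.
Codon 8 GAA (Glu): third position 2-fold.
Codon 9 GCA (Ala): third position 4-fold.
Codon 10 ACA (Thr): third position 4-fold.
Four-fold degenerate third positions: 5.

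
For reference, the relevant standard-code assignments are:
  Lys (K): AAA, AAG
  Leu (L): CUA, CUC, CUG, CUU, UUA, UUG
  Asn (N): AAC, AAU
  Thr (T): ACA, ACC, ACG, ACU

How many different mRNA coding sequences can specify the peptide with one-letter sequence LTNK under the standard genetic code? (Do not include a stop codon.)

96

Leu: 6 codons.
Thr: 4 codons.
Asn: 2 codons.
Lys: 2 codons.
6 × 4 × 2 × 2 = 96.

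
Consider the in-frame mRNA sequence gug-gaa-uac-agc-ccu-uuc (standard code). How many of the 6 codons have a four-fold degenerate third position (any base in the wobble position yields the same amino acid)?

2

Codon 1 GUG (Val): third position 4-fold.
Codon 2 GAA (Glu): third position 2-fold.
Codon 3 UAC (Tyr): third position 2-fold.
Codon 4 AGC (Ser): third position 2-fold.
Codon 5 CCU (Pro): third position 4-fold.
Codon 6 UUC (Phe): third position 2-fold.
Four-fold degenerate third positions: 2.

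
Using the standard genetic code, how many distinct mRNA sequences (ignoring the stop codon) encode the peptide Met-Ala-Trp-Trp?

Met: 1 codon.
Ala: 4 codons.
Trp: 1 codon.
Trp: 1 codon.
1 × 4 × 1 × 1 = 4.

4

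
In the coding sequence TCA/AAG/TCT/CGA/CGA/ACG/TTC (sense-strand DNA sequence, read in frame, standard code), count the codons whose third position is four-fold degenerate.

Codon 1 TCA (Ser): third position 4-fold.
Codon 2 AAG (Lys): third position 2-fold.
Codon 3 TCT (Ser): third position 4-fold.
Codon 4 CGA (Arg): third position 4-fold.
Codon 5 CGA (Arg): third position 4-fold.
Codon 6 ACG (Thr): third position 4-fold.
Codon 7 TTC (Phe): third position 2-fold.
Four-fold degenerate third positions: 5.

5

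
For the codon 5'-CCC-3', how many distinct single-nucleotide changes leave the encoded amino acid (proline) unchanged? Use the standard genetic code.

Position 1: none → 0 synonymous.
Position 2: none → 0 synonymous.
Position 3: CCU, CCA, CCG → 3 synonymous.
Total: 0 + 0 + 3 = 3.

3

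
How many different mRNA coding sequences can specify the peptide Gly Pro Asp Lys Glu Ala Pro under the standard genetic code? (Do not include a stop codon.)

Gly: 4 codons.
Pro: 4 codons.
Asp: 2 codons.
Lys: 2 codons.
Glu: 2 codons.
Ala: 4 codons.
Pro: 4 codons.
4 × 4 × 2 × 2 × 2 × 4 × 4 = 2048.

2048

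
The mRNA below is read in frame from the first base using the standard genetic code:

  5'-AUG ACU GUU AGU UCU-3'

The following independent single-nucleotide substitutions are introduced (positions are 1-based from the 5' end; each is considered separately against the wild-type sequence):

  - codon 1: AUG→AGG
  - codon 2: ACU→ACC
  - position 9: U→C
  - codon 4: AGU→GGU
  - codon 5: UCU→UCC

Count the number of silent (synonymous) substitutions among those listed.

Codon 1: AUG (Met) → AGG (Arg) — missense.
Codon 2: ACU (Thr) → ACC (Thr) — synonymous.
Codon 3: GUU (Val) → GUC (Val) — synonymous.
Codon 4: AGU (Ser) → GGU (Gly) — missense.
Codon 5: UCU (Ser) → UCC (Ser) — synonymous.
Synonymous: 3 of 5.

3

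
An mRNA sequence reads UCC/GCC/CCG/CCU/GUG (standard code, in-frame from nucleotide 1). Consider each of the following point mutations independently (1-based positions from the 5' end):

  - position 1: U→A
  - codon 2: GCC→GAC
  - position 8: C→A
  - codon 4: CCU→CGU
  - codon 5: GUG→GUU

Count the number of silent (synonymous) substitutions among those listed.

Codon 1: UCC (Ser) → ACC (Thr) — missense.
Codon 2: GCC (Ala) → GAC (Asp) — missense.
Codon 3: CCG (Pro) → CAG (Gln) — missense.
Codon 4: CCU (Pro) → CGU (Arg) — missense.
Codon 5: GUG (Val) → GUU (Val) — synonymous.
Synonymous: 1 of 5.

1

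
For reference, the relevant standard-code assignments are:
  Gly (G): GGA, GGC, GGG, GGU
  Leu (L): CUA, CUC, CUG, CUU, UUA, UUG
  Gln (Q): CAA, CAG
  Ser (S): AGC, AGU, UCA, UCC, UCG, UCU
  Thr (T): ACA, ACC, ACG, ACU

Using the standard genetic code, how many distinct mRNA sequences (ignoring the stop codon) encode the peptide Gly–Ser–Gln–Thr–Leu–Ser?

Gly: 4 codons.
Ser: 6 codons.
Gln: 2 codons.
Thr: 4 codons.
Leu: 6 codons.
Ser: 6 codons.
4 × 6 × 2 × 4 × 6 × 6 = 6912.

6912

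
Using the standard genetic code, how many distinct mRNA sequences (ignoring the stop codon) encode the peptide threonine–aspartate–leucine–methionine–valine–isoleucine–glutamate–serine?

6912

Thr: 4 codons.
Asp: 2 codons.
Leu: 6 codons.
Met: 1 codon.
Val: 4 codons.
Ile: 3 codons.
Glu: 2 codons.
Ser: 6 codons.
4 × 2 × 6 × 1 × 4 × 3 × 2 × 6 = 6912.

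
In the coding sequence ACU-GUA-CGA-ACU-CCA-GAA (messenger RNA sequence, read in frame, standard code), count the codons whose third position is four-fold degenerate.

Codon 1 ACU (Thr): third position 4-fold.
Codon 2 GUA (Val): third position 4-fold.
Codon 3 CGA (Arg): third position 4-fold.
Codon 4 ACU (Thr): third position 4-fold.
Codon 5 CCA (Pro): third position 4-fold.
Codon 6 GAA (Glu): third position 2-fold.
Four-fold degenerate third positions: 5.

5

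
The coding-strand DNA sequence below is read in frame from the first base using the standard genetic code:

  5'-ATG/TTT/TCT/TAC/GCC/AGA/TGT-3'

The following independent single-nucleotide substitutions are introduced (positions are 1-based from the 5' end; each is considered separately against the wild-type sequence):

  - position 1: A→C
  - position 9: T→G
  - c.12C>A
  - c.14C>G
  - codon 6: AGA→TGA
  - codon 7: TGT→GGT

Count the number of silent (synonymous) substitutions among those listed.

Codon 1: ATG (Met) → CTG (Leu) — missense.
Codon 3: TCT (Ser) → TCG (Ser) — synonymous.
Codon 4: TAC (Tyr) → TAA (Stop) — nonsense.
Codon 5: GCC (Ala) → GGC (Gly) — missense.
Codon 6: AGA (Arg) → TGA (Stop) — nonsense.
Codon 7: TGT (Cys) → GGT (Gly) — missense.
Synonymous: 1 of 6.

1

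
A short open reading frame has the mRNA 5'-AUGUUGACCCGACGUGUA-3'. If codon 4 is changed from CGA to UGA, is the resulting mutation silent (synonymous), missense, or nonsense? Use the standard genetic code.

Position 10 falls in codon 4: CGA → Arg.
After the substitution the codon is UGA → Stop.
The new codon is a stop codon, so this is a nonsense mutation.

nonsense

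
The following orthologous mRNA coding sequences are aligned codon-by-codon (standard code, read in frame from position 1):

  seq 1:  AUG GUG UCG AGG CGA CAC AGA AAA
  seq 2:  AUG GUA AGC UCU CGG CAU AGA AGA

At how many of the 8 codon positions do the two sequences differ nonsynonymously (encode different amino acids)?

Codon 1: AUG Met / AUG Met — identical.
Codon 2: GUG Val / GUA Val — synonymous.
Codon 3: UCG Ser / AGC Ser — synonymous.
Codon 4: AGG Arg / UCU Ser — nonsynonymous.
Codon 5: CGA Arg / CGG Arg — synonymous.
Codon 6: CAC His / CAU His — synonymous.
Codon 7: AGA Arg / AGA Arg — identical.
Codon 8: AAA Lys / AGA Arg — nonsynonymous.
Nonsynonymous differences: 2.

2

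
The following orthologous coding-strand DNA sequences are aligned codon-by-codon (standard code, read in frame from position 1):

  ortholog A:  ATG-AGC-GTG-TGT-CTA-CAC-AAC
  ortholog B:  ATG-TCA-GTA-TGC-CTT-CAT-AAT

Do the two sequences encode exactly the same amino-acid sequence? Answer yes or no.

yes

Codon 1: ATG Met / ATG Met — identical.
Codon 2: AGC Ser / TCA Ser — synonymous.
Codon 3: GTG Val / GTA Val — synonymous.
Codon 4: TGT Cys / TGC Cys — synonymous.
Codon 5: CTA Leu / CTT Leu — synonymous.
Codon 6: CAC His / CAT His — synonymous.
Codon 7: AAC Asn / AAT Asn — synonymous.
Nonsynonymous differences: 0 → same protein.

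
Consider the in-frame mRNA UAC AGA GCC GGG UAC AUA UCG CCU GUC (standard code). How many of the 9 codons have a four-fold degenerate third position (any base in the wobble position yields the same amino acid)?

Codon 1 UAC (Tyr): third position 2-fold.
Codon 2 AGA (Arg): third position 2-fold.
Codon 3 GCC (Ala): third position 4-fold.
Codon 4 GGG (Gly): third position 4-fold.
Codon 5 UAC (Tyr): third position 2-fold.
Codon 6 AUA (Ile): third position 3-fold.
Codon 7 UCG (Ser): third position 4-fold.
Codon 8 CCU (Pro): third position 4-fold.
Codon 9 GUC (Val): third position 4-fold.
Four-fold degenerate third positions: 5.

5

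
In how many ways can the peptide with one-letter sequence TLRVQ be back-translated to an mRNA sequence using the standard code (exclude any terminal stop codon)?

1152

Thr: 4 codons.
Leu: 6 codons.
Arg: 6 codons.
Val: 4 codons.
Gln: 2 codons.
4 × 6 × 6 × 4 × 2 = 1152.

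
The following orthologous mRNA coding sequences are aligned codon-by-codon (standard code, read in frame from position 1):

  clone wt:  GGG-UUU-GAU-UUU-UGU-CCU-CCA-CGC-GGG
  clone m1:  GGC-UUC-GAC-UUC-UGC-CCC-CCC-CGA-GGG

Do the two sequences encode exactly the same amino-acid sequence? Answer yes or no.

yes

Codon 1: GGG Gly / GGC Gly — synonymous.
Codon 2: UUU Phe / UUC Phe — synonymous.
Codon 3: GAU Asp / GAC Asp — synonymous.
Codon 4: UUU Phe / UUC Phe — synonymous.
Codon 5: UGU Cys / UGC Cys — synonymous.
Codon 6: CCU Pro / CCC Pro — synonymous.
Codon 7: CCA Pro / CCC Pro — synonymous.
Codon 8: CGC Arg / CGA Arg — synonymous.
Codon 9: GGG Gly / GGG Gly — identical.
Nonsynonymous differences: 0 → same protein.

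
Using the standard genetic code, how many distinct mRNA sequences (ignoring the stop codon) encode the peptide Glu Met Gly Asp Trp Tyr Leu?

Glu: 2 codons.
Met: 1 codon.
Gly: 4 codons.
Asp: 2 codons.
Trp: 1 codon.
Tyr: 2 codons.
Leu: 6 codons.
2 × 1 × 4 × 2 × 1 × 2 × 6 = 192.

192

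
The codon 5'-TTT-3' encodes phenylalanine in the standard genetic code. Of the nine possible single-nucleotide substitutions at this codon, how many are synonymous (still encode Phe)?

Position 1: none → 0 synonymous.
Position 2: none → 0 synonymous.
Position 3: TTC → 1 synonymous.
Total: 0 + 0 + 1 = 1.

1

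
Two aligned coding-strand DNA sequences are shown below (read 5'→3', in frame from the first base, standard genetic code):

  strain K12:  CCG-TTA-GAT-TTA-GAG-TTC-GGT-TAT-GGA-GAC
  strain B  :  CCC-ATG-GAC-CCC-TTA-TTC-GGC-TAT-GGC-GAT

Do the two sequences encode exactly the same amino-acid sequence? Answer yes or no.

Codon 1: CCG Pro / CCC Pro — synonymous.
Codon 2: TTA Leu / ATG Met — nonsynonymous.
Codon 3: GAT Asp / GAC Asp — synonymous.
Codon 4: TTA Leu / CCC Pro — nonsynonymous.
Codon 5: GAG Glu / TTA Leu — nonsynonymous.
Codon 6: TTC Phe / TTC Phe — identical.
Codon 7: GGT Gly / GGC Gly — synonymous.
Codon 8: TAT Tyr / TAT Tyr — identical.
Codon 9: GGA Gly / GGC Gly — synonymous.
Codon 10: GAC Asp / GAT Asp — synonymous.
Nonsynonymous differences: 3 → different protein.

no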